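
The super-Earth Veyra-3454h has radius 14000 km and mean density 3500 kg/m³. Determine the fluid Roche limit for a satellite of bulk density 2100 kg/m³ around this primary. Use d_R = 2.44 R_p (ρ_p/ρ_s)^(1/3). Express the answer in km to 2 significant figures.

41000 km

d_R = 2.44 × 14000 km × (3500/2100)^(1/3)
    = 41000 km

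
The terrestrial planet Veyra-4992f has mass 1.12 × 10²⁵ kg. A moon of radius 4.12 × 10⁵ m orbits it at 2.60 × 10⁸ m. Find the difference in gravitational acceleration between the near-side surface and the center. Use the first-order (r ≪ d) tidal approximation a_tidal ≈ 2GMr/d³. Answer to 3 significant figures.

Δa = 2GMr/d³
   = 2 × (6.674 × 10⁻¹¹) × (1.12 × 10²⁵) × (4.12 × 10⁵) / (2.60 × 10⁸)³
   = 3.50 × 10⁻⁵ m/s²

3.50 × 10⁻⁵ m/s²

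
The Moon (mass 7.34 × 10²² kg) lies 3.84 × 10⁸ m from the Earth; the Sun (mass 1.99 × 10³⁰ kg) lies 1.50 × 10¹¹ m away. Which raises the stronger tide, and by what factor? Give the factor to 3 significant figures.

The Moon, by a factor of ≈ 2.20

Tidal stretch scales as M/d³; compute that for each body.
The Moon: (7.34 × 10²²) / (3.84 × 10⁸)³ = 1.296 × 10⁻³
The Sun: (1.99 × 10³⁰) / (1.50 × 10¹¹)³ = 5.896 × 10⁻⁴
Ratio (larger/smaller) = 2.20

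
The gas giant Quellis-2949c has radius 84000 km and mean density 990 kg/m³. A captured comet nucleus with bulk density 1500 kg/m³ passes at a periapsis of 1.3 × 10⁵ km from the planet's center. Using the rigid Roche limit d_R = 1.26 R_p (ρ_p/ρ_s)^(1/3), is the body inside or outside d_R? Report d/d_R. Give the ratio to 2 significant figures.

d_R = 1.26 × (84000 km) × (990/1500)^(1/3) = 92150 km
d/d_R = (1.3 × 10⁵) / (92150) = 1.4
Since d/d_R > 1, the body is outside the Roche limit.

outside; d/d_R ≈ 1.4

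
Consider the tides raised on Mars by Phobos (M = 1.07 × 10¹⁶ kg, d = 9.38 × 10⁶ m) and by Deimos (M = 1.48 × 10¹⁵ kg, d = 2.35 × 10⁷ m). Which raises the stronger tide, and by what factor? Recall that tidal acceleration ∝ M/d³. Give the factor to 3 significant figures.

Phobos, by a factor of ≈ 114

Compare M/d³ for the two perturbers:
Phobos: (1.07 × 10¹⁶) / (9.38 × 10⁶)³ = 1.297 × 10⁻⁵
Deimos: (1.48 × 10¹⁵) / (2.35 × 10⁷)³ = 1.140 × 10⁻⁷
Ratio (larger/smaller) = 114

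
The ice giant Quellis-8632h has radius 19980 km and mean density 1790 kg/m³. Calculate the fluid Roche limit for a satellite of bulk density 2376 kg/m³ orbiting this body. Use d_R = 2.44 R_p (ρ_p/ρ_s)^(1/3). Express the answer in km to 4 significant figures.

44360 km

d_R = 2.44 × 19980 km × (1790/2376)^(1/3)
    = 44360 km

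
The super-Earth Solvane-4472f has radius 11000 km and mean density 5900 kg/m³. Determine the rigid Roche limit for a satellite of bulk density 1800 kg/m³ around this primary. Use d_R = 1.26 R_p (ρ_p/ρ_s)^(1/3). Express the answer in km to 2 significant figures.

d_R = 1.26 × 11000 km × (5900/1800)^(1/3)
    = 21000 km

21000 km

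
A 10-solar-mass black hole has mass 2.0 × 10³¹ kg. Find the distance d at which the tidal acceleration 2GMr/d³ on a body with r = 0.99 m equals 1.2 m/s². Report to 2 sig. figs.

1.3 × 10⁷ m

2GMr/d³ = a_tidal  ⇒  d = (2GMr / a_tidal)^(1/3)
d = (2 × 6.674×10⁻¹¹ × (2.0 × 10³¹) × (0.99) / (1.2))^(1/3)
  = 1.3 × 10⁷ m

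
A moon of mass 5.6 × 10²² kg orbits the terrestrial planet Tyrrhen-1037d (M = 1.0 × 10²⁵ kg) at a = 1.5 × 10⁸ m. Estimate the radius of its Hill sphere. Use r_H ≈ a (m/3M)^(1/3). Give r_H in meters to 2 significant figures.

r_H ≈ a (m/3M)^(1/3)
    = (1.5 × 10⁸) × (5.6 × 10²² / (3 × 1.0 × 10²⁵))^(1/3)
    = 1.8 × 10⁷ m

1.8 × 10⁷ m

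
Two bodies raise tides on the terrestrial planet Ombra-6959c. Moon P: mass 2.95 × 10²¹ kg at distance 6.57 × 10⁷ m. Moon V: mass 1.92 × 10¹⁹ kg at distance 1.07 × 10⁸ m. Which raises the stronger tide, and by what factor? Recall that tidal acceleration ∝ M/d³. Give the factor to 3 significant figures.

The tide-raising term goes as M/d³ (the gradient of a 1/d² field).
Moon P: (2.95 × 10²¹) / (6.57 × 10⁷)³ = 1.040 × 10⁻²
Moon V: (1.92 × 10¹⁹) / (1.07 × 10⁸)³ = 1.567 × 10⁻⁵
Ratio (larger/smaller) = 664

Moon P, by a factor of ≈ 664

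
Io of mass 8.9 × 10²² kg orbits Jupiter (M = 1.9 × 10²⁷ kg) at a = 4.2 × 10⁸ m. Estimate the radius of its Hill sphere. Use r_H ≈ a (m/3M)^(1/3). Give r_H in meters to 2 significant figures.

r_H ≈ a (m/3M)^(1/3)
    = (4.2 × 10⁸) × (8.9 × 10²² / (3 × 1.9 × 10²⁷))^(1/3)
    = 1.0 × 10⁷ m

1.0 × 10⁷ m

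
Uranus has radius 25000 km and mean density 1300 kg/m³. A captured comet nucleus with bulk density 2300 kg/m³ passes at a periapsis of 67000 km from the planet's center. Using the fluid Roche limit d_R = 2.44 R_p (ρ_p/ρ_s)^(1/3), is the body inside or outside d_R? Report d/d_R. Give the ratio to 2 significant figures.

d_R = 2.44 × (25000 km) × (1300/2300)^(1/3) = 50440 km
d/d_R = (67000) / (50440) = 1.3
Since d/d_R > 1, the body is outside the Roche limit.

outside; d/d_R ≈ 1.3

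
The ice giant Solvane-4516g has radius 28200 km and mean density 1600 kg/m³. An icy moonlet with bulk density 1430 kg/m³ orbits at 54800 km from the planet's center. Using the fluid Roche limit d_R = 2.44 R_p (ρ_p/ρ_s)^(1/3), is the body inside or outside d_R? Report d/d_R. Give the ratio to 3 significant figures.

d_R = 2.44 × (28200 km) × (1600/1430)^(1/3) = 71430 km
d/d_R = (54800) / (71430) = 0.767
Since d/d_R < 1, the body is inside the Roche limit.

inside; d/d_R ≈ 0.767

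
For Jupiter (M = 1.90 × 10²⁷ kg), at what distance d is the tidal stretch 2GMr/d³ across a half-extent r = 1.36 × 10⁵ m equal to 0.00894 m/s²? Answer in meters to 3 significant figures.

1.57 × 10⁸ m

2GMr/d³ = a_tidal  ⇒  d = (2GMr / a_tidal)^(1/3)
d = (2 × 6.674×10⁻¹¹ × (1.90 × 10²⁷) × (1.36 × 10⁵) / (0.00894))^(1/3)
  = 1.57 × 10⁸ m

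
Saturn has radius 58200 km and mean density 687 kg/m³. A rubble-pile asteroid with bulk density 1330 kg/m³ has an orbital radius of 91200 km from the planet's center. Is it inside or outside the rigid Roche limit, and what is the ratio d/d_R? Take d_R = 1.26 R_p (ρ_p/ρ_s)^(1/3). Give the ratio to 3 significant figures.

outside; d/d_R ≈ 1.55

d_R = 1.26 × (58200 km) × (687/1330)^(1/3) = 58840 km
d/d_R = (91200) / (58840) = 1.55
Since d/d_R > 1, the body is outside the Roche limit.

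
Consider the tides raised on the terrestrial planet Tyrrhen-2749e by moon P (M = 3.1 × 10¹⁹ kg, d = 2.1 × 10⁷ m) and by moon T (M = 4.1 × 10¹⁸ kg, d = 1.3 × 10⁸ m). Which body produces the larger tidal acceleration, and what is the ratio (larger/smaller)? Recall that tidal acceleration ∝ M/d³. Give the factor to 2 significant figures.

Moon P, by a factor of ≈ 1800

Tidal stretch scales as M/d³; compute that for each body.
Moon P: (3.1 × 10¹⁹) / (2.1 × 10⁷)³ = 3.347 × 10⁻³
Moon T: (4.1 × 10¹⁸) / (1.3 × 10⁸)³ = 1.866 × 10⁻⁶
Ratio (larger/smaller) = 1800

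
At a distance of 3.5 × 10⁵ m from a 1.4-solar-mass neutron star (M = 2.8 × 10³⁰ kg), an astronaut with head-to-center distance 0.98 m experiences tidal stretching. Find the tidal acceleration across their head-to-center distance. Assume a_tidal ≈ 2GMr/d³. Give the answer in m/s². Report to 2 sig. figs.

8.5 × 10³ m/s²

Δa = 2GMr/d³
   = 2 × (6.674 × 10⁻¹¹) × (2.8 × 10³⁰) × (0.98) / (3.5 × 10⁵)³
   = 8.5 × 10³ m/s²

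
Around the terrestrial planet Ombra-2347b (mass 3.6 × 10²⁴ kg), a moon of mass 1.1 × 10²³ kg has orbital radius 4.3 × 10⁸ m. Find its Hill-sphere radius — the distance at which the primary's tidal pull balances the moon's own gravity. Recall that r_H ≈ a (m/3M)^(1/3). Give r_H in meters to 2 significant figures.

9.3 × 10⁷ m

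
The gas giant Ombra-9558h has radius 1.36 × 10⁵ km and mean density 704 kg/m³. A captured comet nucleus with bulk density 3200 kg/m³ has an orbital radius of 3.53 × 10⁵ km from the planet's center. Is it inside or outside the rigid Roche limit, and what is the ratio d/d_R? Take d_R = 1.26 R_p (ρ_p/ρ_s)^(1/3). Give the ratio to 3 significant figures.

outside; d/d_R ≈ 3.41

d_R = 1.26 × (1.36 × 10⁵ km) × (704/3200)^(1/3) = 1.034 × 10⁵ km
d/d_R = (3.53 × 10⁵) / (1.034 × 10⁵) = 3.41
Since d/d_R > 1, the body is outside the Roche limit.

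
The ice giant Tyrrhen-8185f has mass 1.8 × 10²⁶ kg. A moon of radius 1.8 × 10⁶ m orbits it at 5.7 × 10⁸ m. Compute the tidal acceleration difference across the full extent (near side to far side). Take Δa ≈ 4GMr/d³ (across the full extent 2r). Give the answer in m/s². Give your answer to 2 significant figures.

Δa = 4GMr/d³
   = 4 × (6.674 × 10⁻¹¹) × (1.8 × 10²⁶) × (1.8 × 10⁶) / (5.7 × 10⁸)³
   = 4.7 × 10⁻⁴ m/s²

4.7 × 10⁻⁴ m/s²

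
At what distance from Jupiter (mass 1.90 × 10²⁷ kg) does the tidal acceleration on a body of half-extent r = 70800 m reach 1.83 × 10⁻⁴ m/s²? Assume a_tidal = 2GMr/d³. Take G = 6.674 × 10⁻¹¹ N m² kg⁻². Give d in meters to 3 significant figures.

4.61 × 10⁸ m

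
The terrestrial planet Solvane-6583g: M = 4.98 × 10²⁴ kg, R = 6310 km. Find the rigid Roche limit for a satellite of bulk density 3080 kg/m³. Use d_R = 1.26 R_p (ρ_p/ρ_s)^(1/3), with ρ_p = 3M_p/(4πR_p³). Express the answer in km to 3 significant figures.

ρ_p = 3M_p/(4πR_p³) = 3 × (4.98 × 10²⁴) / (4π × (6.31 × 10⁶ m)³) = 4730 kg/m³
d_R = 1.26 × 6310 km × (4730/3080)^(1/3)
    = 9170 km

9170 km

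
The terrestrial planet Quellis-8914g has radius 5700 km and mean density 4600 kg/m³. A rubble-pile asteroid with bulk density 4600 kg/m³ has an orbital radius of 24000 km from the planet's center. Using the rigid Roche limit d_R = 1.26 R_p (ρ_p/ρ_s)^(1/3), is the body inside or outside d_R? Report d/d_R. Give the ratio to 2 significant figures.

d_R = 1.26 × (5700 km) × (4600/4600)^(1/3) = 7182 km
d/d_R = (24000) / (7182) = 3.3
Since d/d_R > 1, the body is outside the Roche limit.

outside; d/d_R ≈ 3.3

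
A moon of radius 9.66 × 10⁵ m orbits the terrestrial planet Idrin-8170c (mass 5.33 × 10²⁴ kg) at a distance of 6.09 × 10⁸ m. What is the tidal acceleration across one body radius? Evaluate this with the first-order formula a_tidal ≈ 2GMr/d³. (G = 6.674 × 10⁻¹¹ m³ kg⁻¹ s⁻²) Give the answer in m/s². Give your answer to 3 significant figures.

3.04 × 10⁻⁶ m/s²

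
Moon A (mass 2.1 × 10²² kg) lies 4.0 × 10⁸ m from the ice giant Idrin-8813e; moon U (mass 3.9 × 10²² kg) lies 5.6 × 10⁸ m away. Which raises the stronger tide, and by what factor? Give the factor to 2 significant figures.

Moon A, by a factor of ≈ 1.5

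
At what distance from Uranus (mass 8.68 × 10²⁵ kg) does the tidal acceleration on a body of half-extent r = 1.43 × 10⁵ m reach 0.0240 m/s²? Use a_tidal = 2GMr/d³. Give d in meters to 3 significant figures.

4.10 × 10⁷ m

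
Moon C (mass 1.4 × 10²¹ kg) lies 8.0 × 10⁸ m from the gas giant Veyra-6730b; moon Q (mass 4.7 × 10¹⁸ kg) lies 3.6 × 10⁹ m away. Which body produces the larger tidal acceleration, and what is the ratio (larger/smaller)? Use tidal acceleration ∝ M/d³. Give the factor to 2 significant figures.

Moon C, by a factor of ≈ 27000

Tidal stretch scales as M/d³; compute that for each body.
Moon C: (1.4 × 10²¹) / (8.0 × 10⁸)³ = 2.734 × 10⁻⁶
Moon Q: (4.7 × 10¹⁸) / (3.6 × 10⁹)³ = 1.007 × 10⁻¹⁰
Ratio (larger/smaller) = 27000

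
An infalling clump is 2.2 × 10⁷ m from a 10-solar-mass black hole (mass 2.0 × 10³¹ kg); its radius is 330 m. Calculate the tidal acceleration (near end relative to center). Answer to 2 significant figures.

Differencing GM/(d−r)² and GM/d² to first order in r/d gives 2GMr/d³.
Δa = 2GMr/d³
   = 2 × (6.674 × 10⁻¹¹) × (2.0 × 10³¹) × (330) / (2.2 × 10⁷)³
   = 8.3 × 10¹ m/s²

8.3 × 10¹ m/s²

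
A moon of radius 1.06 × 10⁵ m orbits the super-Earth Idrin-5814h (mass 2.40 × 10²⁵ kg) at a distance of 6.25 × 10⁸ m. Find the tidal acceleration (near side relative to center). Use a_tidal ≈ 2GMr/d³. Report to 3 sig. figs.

a_tidal = 2GMr/d³
        = 2 × (6.674 × 10⁻¹¹) × (2.40 × 10²⁵) × (1.06 × 10⁵) / (6.25 × 10⁸)³
        = 1.39 × 10⁻⁶ m/s²

1.39 × 10⁻⁶ m/s²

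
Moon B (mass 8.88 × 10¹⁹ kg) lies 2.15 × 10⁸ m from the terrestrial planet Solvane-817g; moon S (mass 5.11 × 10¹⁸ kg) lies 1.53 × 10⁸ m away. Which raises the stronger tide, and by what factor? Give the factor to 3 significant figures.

Moon B, by a factor of ≈ 6.26

The tide-raising term goes as M/d³ (the gradient of a 1/d² field).
Moon B: (8.88 × 10¹⁹) / (2.15 × 10⁸)³ = 8.935 × 10⁻⁶
Moon S: (5.11 × 10¹⁸) / (1.53 × 10⁸)³ = 1.427 × 10⁻⁶
Ratio (larger/smaller) = 6.26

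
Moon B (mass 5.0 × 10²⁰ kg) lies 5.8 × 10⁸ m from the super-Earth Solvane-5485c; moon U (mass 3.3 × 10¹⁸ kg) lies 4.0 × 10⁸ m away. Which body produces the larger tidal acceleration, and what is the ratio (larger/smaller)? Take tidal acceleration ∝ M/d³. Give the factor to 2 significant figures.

Moon B, by a factor of ≈ 50

The tide-raising term goes as M/d³ (the gradient of a 1/d² field).
Moon B: (5.0 × 10²⁰) / (5.8 × 10⁸)³ = 2.563 × 10⁻⁶
Moon U: (3.3 × 10¹⁸) / (4.0 × 10⁸)³ = 5.156 × 10⁻⁸
Ratio (larger/smaller) = 50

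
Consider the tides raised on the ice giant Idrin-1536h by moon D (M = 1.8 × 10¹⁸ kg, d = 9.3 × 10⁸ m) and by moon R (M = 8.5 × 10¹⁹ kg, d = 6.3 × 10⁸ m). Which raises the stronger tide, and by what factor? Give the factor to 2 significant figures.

Moon R, by a factor of ≈ 150

Compare M/d³ for the two perturbers:
Moon D: (1.8 × 10¹⁸) / (9.3 × 10⁸)³ = 2.238 × 10⁻⁹
Moon R: (8.5 × 10¹⁹) / (6.3 × 10⁸)³ = 3.399 × 10⁻⁷
Ratio (larger/smaller) = 150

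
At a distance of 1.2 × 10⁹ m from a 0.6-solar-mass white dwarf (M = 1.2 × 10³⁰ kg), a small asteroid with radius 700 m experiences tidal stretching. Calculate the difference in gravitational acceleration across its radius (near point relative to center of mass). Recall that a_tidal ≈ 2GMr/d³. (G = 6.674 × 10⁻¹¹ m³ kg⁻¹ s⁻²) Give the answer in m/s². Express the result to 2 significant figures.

Δg = 2GMr/d³
   = 2 × (6.674 × 10⁻¹¹) × (1.2 × 10³⁰) × (700) / (1.2 × 10⁹)³
   = 6.5 × 10⁻⁵ m/s²

6.5 × 10⁻⁵ m/s²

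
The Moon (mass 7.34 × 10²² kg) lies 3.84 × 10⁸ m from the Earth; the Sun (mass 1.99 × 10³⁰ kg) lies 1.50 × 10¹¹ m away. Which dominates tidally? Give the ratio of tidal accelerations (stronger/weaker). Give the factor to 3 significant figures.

The Moon, by a factor of ≈ 2.20

Tidal stretch scales as M/d³; compute that for each body.
The Moon: (7.34 × 10²²) / (3.84 × 10⁸)³ = 1.296 × 10⁻³
The Sun: (1.99 × 10³⁰) / (1.50 × 10¹¹)³ = 5.896 × 10⁻⁴
Ratio (larger/smaller) = 2.20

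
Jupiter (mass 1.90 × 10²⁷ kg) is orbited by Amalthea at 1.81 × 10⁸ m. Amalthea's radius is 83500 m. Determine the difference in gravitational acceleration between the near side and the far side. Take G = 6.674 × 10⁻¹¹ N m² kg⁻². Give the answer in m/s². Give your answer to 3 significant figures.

7.14 × 10⁻³ m/s²

Δg = 4GMr/d³
   = 4 × (6.674 × 10⁻¹¹) × (1.90 × 10²⁷) × (83500) / (1.81 × 10⁸)³
   = 7.14 × 10⁻³ m/s²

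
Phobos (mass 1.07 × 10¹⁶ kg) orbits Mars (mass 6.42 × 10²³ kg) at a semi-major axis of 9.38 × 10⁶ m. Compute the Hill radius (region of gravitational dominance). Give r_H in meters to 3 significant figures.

1.66 × 10⁴ m

r_H ≈ a (m/3M)^(1/3)
    = (9.38 × 10⁶) × (1.07 × 10¹⁶ / (3 × 6.42 × 10²³))^(1/3)
    = 1.66 × 10⁴ m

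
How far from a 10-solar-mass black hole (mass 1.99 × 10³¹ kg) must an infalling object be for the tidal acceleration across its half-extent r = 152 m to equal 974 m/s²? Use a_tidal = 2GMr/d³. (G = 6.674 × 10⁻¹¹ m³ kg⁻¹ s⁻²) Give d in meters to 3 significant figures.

2GMr/d³ = a_tidal  ⇒  d = (2GMr / a_tidal)^(1/3)
d = (2 × 6.674×10⁻¹¹ × (1.99 × 10³¹) × (152) / (974))^(1/3)
  = 7.46 × 10⁶ m

7.46 × 10⁶ m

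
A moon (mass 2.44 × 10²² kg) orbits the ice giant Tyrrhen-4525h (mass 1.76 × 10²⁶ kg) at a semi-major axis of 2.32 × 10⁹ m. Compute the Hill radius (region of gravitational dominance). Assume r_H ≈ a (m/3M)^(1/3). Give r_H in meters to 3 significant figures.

8.33 × 10⁷ m

r_H ≈ a (m/3M)^(1/3)
    = (2.32 × 10⁹) × (2.44 × 10²² / (3 × 1.76 × 10²⁶))^(1/3)
    = 8.33 × 10⁷ m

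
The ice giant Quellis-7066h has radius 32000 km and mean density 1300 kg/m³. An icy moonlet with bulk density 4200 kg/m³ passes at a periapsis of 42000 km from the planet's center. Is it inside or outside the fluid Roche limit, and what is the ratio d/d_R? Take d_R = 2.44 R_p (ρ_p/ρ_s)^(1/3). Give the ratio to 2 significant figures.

inside; d/d_R ≈ 0.80

d_R = 2.44 × (32000 km) × (1300/4200)^(1/3) = 52820 km
d/d_R = (42000) / (52820) = 0.80
Since d/d_R < 1, the body is inside the Roche limit.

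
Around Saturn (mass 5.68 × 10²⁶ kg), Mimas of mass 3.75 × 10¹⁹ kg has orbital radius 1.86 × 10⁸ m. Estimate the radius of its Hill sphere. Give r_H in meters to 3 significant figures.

r_H ≈ a (m/3M)^(1/3)
    = (1.86 × 10⁸) × (3.75 × 10¹⁹ / (3 × 5.68 × 10²⁶))^(1/3)
    = 5.21 × 10⁵ m

5.21 × 10⁵ m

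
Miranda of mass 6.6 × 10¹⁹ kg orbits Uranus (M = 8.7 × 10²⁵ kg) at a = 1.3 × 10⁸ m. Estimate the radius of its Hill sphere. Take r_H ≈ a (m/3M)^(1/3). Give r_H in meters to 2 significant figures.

r_H ≈ a (m/3M)^(1/3)
    = (1.3 × 10⁸) × (6.6 × 10¹⁹ / (3 × 8.7 × 10²⁵))^(1/3)
    = 8.2 × 10⁵ m

8.2 × 10⁵ m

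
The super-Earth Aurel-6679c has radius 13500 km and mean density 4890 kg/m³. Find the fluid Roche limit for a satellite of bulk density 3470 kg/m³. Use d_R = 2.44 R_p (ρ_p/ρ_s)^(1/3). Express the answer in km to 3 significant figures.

36900 km

d_R = 2.44 × 13500 km × (4890/3470)^(1/3)
    = 36900 km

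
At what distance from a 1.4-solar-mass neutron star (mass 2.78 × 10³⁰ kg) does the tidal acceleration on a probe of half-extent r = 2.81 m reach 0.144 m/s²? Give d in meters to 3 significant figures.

1.93 × 10⁷ m

2GMr/d³ = a_tidal  ⇒  d = (2GMr / a_tidal)^(1/3)
d = (2 × 6.674×10⁻¹¹ × (2.78 × 10³⁰) × (2.81) / (0.144))^(1/3)
  = 1.93 × 10⁷ m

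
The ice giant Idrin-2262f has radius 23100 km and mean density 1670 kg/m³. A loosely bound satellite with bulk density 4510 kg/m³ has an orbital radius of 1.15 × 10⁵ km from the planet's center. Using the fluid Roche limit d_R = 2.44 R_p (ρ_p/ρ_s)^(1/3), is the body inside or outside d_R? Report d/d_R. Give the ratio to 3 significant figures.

outside; d/d_R ≈ 2.84

d_R = 2.44 × (23100 km) × (1670/4510)^(1/3) = 40470 km
d/d_R = (1.15 × 10⁵) / (40470) = 2.84
Since d/d_R > 1, the body is outside the Roche limit.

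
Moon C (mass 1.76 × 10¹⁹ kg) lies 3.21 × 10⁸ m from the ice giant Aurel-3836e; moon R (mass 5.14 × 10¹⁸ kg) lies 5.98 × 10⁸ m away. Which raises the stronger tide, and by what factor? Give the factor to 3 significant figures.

Moon C, by a factor of ≈ 22.1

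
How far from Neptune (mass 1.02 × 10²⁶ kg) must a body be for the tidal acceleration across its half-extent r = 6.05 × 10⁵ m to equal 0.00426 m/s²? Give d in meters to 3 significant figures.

1.25 × 10⁸ m

2GMr/d³ = a_tidal  ⇒  d = (2GMr / a_tidal)^(1/3)
d = (2 × 6.674×10⁻¹¹ × (1.02 × 10²⁶) × (6.05 × 10⁵) / (0.00426))^(1/3)
  = 1.25 × 10⁸ m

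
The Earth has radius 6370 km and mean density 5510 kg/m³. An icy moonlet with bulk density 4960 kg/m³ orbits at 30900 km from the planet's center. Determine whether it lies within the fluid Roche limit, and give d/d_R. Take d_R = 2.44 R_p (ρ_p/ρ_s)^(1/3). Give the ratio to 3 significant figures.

d_R = 2.44 × (6370 km) × (5510/4960)^(1/3) = 16100 km
d/d_R = (30900) / (16100) = 1.92
Since d/d_R > 1, the body is outside the Roche limit.

outside; d/d_R ≈ 1.92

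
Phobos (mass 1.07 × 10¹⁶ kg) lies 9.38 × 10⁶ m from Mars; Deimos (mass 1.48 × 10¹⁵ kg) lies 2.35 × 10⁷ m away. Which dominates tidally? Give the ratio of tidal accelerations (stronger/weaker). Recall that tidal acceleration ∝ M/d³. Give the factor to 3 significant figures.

The tide-raising term goes as M/d³ (the gradient of a 1/d² field).
Phobos: (1.07 × 10¹⁶) / (9.38 × 10⁶)³ = 1.297 × 10⁻⁵
Deimos: (1.48 × 10¹⁵) / (2.35 × 10⁷)³ = 1.140 × 10⁻⁷
Ratio (larger/smaller) = 114

Phobos, by a factor of ≈ 114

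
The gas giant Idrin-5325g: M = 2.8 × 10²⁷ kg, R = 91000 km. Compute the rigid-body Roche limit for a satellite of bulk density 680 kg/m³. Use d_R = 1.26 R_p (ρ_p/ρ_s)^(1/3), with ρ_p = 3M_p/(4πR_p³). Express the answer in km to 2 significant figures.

1.3 × 10⁵ km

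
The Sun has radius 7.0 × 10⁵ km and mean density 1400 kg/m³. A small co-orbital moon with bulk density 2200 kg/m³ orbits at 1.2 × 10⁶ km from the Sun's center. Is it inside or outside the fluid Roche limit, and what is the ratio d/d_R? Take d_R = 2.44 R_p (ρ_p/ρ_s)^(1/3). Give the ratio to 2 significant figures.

inside; d/d_R ≈ 0.82

d_R = 2.44 × (7.0 × 10⁵ km) × (1400/2200)^(1/3) = 1.469 × 10⁶ km
d/d_R = (1.2 × 10⁶) / (1.469 × 10⁶) = 0.82
Since d/d_R < 1, the body is inside the Roche limit.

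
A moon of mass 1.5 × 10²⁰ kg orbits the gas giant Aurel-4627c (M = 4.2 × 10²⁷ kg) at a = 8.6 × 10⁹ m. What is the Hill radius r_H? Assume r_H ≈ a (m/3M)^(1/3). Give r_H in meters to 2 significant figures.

2.0 × 10⁷ m

r_H ≈ a (m/3M)^(1/3)
    = (8.6 × 10⁹) × (1.5 × 10²⁰ / (3 × 4.2 × 10²⁷))^(1/3)
    = 2.0 × 10⁷ m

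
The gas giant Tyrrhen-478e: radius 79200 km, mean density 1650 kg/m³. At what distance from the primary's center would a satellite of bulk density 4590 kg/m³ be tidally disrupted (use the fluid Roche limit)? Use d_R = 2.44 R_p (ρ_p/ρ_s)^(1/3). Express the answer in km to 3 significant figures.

d_R = 2.44 × 79200 km × (1650/4590)^(1/3)
    = 1.37 × 10⁵ km

1.37 × 10⁵ km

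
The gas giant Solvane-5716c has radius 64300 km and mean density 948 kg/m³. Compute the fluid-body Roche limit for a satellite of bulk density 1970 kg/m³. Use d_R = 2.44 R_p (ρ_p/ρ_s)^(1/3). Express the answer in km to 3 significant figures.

1.23 × 10⁵ km

d_R = 2.44 × 64300 km × (948/1970)^(1/3)
    = 1.23 × 10⁵ km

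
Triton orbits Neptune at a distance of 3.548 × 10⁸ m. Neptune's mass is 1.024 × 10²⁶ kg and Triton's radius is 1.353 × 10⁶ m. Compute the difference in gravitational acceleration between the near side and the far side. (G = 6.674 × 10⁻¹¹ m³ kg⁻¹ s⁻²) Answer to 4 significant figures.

8.281 × 10⁻⁴ m/s²

Near-to-far spans 2r, so the tidal difference is twice the near-to-center value: 4GMr/d³.
Δg = 4GMr/d³
   = 4 × (6.674 × 10⁻¹¹) × (1.024 × 10²⁶) × (1.353 × 10⁶) / (3.548 × 10⁸)³
   = 8.281 × 10⁻⁴ m/s²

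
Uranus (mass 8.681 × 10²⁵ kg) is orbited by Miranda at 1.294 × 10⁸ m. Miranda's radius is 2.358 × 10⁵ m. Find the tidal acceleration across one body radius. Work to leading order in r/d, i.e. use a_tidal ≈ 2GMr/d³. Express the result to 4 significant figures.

Since r ≪ d, expand the inverse-square field across one radius to get the leading 2GMr/d³ term.
a_tidal = 2GMr/d³
        = 2 × (6.674 × 10⁻¹¹) × (8.681 × 10²⁵) × (2.358 × 10⁵) / (1.294 × 10⁸)³
        = 1.261 × 10⁻³ m/s²

1.261 × 10⁻³ m/s²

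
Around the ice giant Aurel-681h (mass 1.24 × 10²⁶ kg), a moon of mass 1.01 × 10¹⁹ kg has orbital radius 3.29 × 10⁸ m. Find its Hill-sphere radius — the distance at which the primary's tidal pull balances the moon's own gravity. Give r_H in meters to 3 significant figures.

9.89 × 10⁵ m

r_H ≈ a (m/3M)^(1/3)
    = (3.29 × 10⁸) × (1.01 × 10¹⁹ / (3 × 1.24 × 10²⁶))^(1/3)
    = 9.89 × 10⁵ m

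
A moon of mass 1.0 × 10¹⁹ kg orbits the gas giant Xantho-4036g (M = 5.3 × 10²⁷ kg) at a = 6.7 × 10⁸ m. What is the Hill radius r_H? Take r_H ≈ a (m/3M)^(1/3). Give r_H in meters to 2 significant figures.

r_H ≈ a (m/3M)^(1/3)
    = (6.7 × 10⁸) × (1.0 × 10¹⁹ / (3 × 5.3 × 10²⁷))^(1/3)
    = 5.7 × 10⁵ m

5.7 × 10⁵ m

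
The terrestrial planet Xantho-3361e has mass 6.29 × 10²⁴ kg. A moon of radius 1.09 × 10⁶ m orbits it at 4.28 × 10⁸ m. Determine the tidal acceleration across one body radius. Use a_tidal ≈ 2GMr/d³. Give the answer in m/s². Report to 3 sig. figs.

a_tidal = 2GMr/d³
        = 2 × (6.674 × 10⁻¹¹) × (6.29 × 10²⁴) × (1.09 × 10⁶) / (4.28 × 10⁸)³
        = 1.17 × 10⁻⁵ m/s²

1.17 × 10⁻⁵ m/s²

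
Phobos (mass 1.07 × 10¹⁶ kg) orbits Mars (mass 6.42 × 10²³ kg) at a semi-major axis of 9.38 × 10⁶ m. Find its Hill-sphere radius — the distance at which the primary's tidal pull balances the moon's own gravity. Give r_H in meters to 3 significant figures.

r_H ≈ a (m/3M)^(1/3)
    = (9.38 × 10⁶) × (1.07 × 10¹⁶ / (3 × 6.42 × 10²³))^(1/3)
    = 1.66 × 10⁴ m

1.66 × 10⁴ m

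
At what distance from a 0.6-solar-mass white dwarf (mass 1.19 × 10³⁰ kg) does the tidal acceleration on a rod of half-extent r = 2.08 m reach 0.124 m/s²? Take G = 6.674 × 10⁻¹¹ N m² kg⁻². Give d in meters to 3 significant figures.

2GMr/d³ = a_tidal  ⇒  d = (2GMr / a_tidal)^(1/3)
d = (2 × 6.674×10⁻¹¹ × (1.19 × 10³⁰) × (2.08) / (0.124))^(1/3)
  = 1.39 × 10⁷ m

1.39 × 10⁷ m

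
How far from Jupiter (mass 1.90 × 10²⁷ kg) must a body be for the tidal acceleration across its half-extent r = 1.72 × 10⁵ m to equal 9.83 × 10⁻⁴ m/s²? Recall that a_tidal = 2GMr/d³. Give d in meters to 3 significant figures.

3.54 × 10⁸ m

2GMr/d³ = a_tidal  ⇒  d = (2GMr / a_tidal)^(1/3)
d = (2 × 6.674×10⁻¹¹ × (1.90 × 10²⁷) × (1.72 × 10⁵) / (9.83 × 10⁻⁴))^(1/3)
  = 3.54 × 10⁸ m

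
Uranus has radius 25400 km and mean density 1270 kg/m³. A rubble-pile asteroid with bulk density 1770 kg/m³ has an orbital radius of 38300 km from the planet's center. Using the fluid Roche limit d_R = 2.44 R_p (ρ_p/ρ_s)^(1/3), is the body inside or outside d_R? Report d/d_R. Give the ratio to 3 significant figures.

inside; d/d_R ≈ 0.690

d_R = 2.44 × (25400 km) × (1270/1770)^(1/3) = 55480 km
d/d_R = (38300) / (55480) = 0.690
Since d/d_R < 1, the body is inside the Roche limit.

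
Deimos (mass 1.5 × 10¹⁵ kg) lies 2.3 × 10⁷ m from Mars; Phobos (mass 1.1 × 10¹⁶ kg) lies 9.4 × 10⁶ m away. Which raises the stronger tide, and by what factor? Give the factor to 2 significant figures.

Phobos, by a factor of ≈ 110

Tidal acceleration ∝ M/d³, so compare M/d³ for each.
Deimos: (1.5 × 10¹⁵) / (2.3 × 10⁷)³ = 1.233 × 10⁻⁷
Phobos: (1.1 × 10¹⁶) / (9.4 × 10⁶)³ = 1.324 × 10⁻⁵
Ratio (larger/smaller) = 110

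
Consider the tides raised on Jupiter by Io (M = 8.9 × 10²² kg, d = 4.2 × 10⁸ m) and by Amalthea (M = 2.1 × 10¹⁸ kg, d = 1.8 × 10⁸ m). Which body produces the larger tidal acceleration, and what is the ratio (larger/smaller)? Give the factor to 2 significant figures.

Io, by a factor of ≈ 3300

The tide-raising term goes as M/d³ (the gradient of a 1/d² field).
Io: (8.9 × 10²²) / (4.2 × 10⁸)³ = 1.201 × 10⁻³
Amalthea: (2.1 × 10¹⁸) / (1.8 × 10⁸)³ = 3.601 × 10⁻⁷
Ratio (larger/smaller) = 3300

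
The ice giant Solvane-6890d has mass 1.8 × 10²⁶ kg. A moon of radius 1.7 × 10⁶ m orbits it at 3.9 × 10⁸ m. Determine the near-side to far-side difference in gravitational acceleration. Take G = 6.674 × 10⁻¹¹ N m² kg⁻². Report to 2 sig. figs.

a_tidal = 4GMr/d³
        = 4 × (6.674 × 10⁻¹¹) × (1.8 × 10²⁶) × (1.7 × 10⁶) / (3.9 × 10⁸)³
        = 1.4 × 10⁻³ m/s²

1.4 × 10⁻³ m/s²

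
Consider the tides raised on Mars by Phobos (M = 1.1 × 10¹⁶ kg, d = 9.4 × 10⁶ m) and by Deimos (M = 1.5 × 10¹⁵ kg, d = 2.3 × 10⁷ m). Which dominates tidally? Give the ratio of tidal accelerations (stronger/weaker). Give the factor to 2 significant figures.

Tidal acceleration ∝ M/d³, so compare M/d³ for each.
Phobos: (1.1 × 10¹⁶) / (9.4 × 10⁶)³ = 1.324 × 10⁻⁵
Deimos: (1.5 × 10¹⁵) / (2.3 × 10⁷)³ = 1.233 × 10⁻⁷
Ratio (larger/smaller) = 110

Phobos, by a factor of ≈ 110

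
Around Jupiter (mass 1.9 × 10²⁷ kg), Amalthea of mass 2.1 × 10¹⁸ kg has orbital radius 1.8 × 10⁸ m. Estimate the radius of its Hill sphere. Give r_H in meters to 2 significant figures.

r_H ≈ a (m/3M)^(1/3)
    = (1.8 × 10⁸) × (2.1 × 10¹⁸ / (3 × 1.9 × 10²⁷))^(1/3)
    = 1.3 × 10⁵ m

1.3 × 10⁵ m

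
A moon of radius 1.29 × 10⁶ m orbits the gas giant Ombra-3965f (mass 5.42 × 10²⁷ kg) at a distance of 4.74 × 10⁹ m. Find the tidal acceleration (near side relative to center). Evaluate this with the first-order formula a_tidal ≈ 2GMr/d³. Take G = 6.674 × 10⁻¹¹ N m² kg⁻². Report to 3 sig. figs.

8.76 × 10⁻⁶ m/s²

a_tidal = 2GMr/d³
        = 2 × (6.674 × 10⁻¹¹) × (5.42 × 10²⁷) × (1.29 × 10⁶) / (4.74 × 10⁹)³
        = 8.76 × 10⁻⁶ m/s²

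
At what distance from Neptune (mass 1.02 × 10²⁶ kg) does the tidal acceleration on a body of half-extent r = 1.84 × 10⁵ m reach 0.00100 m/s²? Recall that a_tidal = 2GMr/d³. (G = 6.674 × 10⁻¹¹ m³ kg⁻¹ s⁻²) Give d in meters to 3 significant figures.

1.36 × 10⁸ m

2GMr/d³ = a_tidal  ⇒  d = (2GMr / a_tidal)^(1/3)
d = (2 × 6.674×10⁻¹¹ × (1.02 × 10²⁶) × (1.84 × 10⁵) / (0.00100))^(1/3)
  = 1.36 × 10⁸ m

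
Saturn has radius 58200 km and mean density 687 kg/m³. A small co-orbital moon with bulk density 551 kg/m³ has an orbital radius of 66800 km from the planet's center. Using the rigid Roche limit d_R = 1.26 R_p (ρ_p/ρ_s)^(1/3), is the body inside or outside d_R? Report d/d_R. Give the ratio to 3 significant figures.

inside; d/d_R ≈ 0.846

d_R = 1.26 × (58200 km) × (687/551)^(1/3) = 78930 km
d/d_R = (66800) / (78930) = 0.846
Since d/d_R < 1, the body is inside the Roche limit.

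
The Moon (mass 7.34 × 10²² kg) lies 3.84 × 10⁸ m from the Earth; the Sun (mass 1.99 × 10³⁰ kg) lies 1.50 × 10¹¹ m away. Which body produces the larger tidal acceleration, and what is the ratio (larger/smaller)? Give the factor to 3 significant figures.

The Moon, by a factor of ≈ 2.20

Tidal acceleration ∝ M/d³, so compare M/d³ for each.
The Moon: (7.34 × 10²²) / (3.84 × 10⁸)³ = 1.296 × 10⁻³
The Sun: (1.99 × 10³⁰) / (1.50 × 10¹¹)³ = 5.896 × 10⁻⁴
Ratio (larger/smaller) = 2.20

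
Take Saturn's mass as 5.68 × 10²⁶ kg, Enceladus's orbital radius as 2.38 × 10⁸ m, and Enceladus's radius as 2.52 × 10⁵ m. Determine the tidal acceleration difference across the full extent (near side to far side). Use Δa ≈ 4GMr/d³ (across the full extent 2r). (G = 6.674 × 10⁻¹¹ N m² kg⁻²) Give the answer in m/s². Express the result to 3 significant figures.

2.83 × 10⁻³ m/s²

Near-to-far spans 2r, so the tidal difference is twice the near-to-center value: 4GMr/d³.
Δg = 4GMr/d³
   = 4 × (6.674 × 10⁻¹¹) × (5.68 × 10²⁶) × (2.52 × 10⁵) / (2.38 × 10⁸)³
   = 2.83 × 10⁻³ m/s²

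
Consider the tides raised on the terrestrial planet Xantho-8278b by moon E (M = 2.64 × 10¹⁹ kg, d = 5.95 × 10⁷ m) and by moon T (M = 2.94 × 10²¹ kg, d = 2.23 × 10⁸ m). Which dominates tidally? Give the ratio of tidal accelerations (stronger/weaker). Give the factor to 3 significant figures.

Tidal acceleration ∝ M/d³, so compare M/d³ for each.
Moon E: (2.64 × 10¹⁹) / (5.95 × 10⁷)³ = 1.253 × 10⁻⁴
Moon T: (2.94 × 10²¹) / (2.23 × 10⁸)³ = 2.651 × 10⁻⁴
Ratio (larger/smaller) = 2.12

Moon T, by a factor of ≈ 2.12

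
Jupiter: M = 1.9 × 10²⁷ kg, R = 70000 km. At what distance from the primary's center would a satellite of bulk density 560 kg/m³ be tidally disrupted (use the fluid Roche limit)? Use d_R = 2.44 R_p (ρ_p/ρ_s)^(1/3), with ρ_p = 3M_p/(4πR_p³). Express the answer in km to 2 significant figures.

ρ_p = 3M_p/(4πR_p³) = 3 × (1.9 × 10²⁷) / (4π × (7.0 × 10⁷ m)³) = 1300 kg/m³
d_R = 2.44 × 70000 km × (1300/560)^(1/3)
    = 2.3 × 10⁵ km

2.3 × 10⁵ km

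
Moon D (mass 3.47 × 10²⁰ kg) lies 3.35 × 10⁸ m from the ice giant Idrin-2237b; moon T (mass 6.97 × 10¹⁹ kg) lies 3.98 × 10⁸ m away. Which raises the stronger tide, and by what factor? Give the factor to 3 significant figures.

Tidal stretch scales as M/d³; compute that for each body.
Moon D: (3.47 × 10²⁰) / (3.35 × 10⁸)³ = 9.230 × 10⁻⁶
Moon T: (6.97 × 10¹⁹) / (3.98 × 10⁸)³ = 1.106 × 10⁻⁶
Ratio (larger/smaller) = 8.35

Moon D, by a factor of ≈ 8.35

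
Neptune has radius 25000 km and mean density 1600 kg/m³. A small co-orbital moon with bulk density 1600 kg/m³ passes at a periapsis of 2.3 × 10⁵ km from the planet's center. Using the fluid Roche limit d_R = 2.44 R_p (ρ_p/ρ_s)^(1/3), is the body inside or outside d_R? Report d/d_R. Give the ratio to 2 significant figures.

d_R = 2.44 × (25000 km) × (1600/1600)^(1/3) = 61000 km
d/d_R = (2.3 × 10⁵) / (61000) = 3.8
Since d/d_R > 1, the body is outside the Roche limit.

outside; d/d_R ≈ 3.8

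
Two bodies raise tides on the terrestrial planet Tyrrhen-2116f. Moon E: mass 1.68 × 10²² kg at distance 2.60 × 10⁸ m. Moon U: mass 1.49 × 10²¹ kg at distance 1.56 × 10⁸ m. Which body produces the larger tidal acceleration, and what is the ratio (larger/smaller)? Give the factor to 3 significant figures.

Moon E, by a factor of ≈ 2.44

Compare M/d³ for the two perturbers:
Moon E: (1.68 × 10²²) / (2.60 × 10⁸)³ = 9.558 × 10⁻⁴
Moon U: (1.49 × 10²¹) / (1.56 × 10⁸)³ = 3.925 × 10⁻⁴
Ratio (larger/smaller) = 2.44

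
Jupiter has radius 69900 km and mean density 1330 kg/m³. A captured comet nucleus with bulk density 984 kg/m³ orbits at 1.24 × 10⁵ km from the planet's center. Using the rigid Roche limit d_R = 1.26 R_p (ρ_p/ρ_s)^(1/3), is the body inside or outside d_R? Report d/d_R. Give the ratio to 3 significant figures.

outside; d/d_R ≈ 1.27

d_R = 1.26 × (69900 km) × (1330/984)^(1/3) = 97380 km
d/d_R = (1.24 × 10⁵) / (97380) = 1.27
Since d/d_R > 1, the body is outside the Roche limit.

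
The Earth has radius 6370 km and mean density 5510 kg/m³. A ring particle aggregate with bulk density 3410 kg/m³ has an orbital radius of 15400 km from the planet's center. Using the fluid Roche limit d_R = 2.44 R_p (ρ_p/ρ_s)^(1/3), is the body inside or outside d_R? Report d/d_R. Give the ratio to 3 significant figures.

d_R = 2.44 × (6370 km) × (5510/3410)^(1/3) = 18240 km
d/d_R = (15400) / (18240) = 0.844
Since d/d_R < 1, the body is inside the Roche limit.

inside; d/d_R ≈ 0.844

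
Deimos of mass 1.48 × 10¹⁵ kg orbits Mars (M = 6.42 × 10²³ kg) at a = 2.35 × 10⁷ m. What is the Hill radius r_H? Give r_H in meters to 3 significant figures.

r_H ≈ a (m/3M)^(1/3)
    = (2.35 × 10⁷) × (1.48 × 10¹⁵ / (3 × 6.42 × 10²³))^(1/3)
    = 2.15 × 10⁴ m

2.15 × 10⁴ m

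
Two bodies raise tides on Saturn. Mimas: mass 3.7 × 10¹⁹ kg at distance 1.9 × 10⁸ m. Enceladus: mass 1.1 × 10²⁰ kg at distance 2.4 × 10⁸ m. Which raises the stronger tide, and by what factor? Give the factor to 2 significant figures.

The tide-raising term goes as M/d³ (the gradient of a 1/d² field).
Mimas: (3.7 × 10¹⁹) / (1.9 × 10⁸)³ = 5.394 × 10⁻⁶
Enceladus: (1.1 × 10²⁰) / (2.4 × 10⁸)³ = 7.957 × 10⁻⁶
Ratio (larger/smaller) = 1.5

Enceladus, by a factor of ≈ 1.5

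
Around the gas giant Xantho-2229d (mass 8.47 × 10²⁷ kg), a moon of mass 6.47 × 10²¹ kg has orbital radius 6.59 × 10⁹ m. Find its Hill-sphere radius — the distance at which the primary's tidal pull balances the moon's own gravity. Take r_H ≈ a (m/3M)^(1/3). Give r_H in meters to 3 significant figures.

4.18 × 10⁷ m

r_H ≈ a (m/3M)^(1/3)
    = (6.59 × 10⁹) × (6.47 × 10²¹ / (3 × 8.47 × 10²⁷))^(1/3)
    = 4.18 × 10⁷ m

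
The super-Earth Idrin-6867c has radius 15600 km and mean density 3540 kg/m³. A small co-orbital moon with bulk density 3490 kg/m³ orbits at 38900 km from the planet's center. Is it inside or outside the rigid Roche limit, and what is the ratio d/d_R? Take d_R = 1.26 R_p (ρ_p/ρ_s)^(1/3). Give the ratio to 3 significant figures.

outside; d/d_R ≈ 1.97

d_R = 1.26 × (15600 km) × (3540/3490)^(1/3) = 19750 km
d/d_R = (38900) / (19750) = 1.97
Since d/d_R > 1, the body is outside the Roche limit.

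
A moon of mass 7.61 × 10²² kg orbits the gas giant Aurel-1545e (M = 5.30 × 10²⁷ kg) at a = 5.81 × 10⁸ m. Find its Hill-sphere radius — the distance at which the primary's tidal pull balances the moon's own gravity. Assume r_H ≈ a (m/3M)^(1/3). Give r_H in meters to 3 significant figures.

9.79 × 10⁶ m

r_H ≈ a (m/3M)^(1/3)
    = (5.81 × 10⁸) × (7.61 × 10²² / (3 × 5.30 × 10²⁷))^(1/3)
    = 9.79 × 10⁶ m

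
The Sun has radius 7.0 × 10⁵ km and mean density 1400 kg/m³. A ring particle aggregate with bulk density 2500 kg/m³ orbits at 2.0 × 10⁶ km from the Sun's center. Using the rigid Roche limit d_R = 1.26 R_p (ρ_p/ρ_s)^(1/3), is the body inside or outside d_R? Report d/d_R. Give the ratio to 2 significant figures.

d_R = 1.26 × (7.0 × 10⁵ km) × (1400/2500)^(1/3) = 7.270 × 10⁵ km
d/d_R = (2.0 × 10⁶) / (7.270 × 10⁵) = 2.8
Since d/d_R > 1, the body is outside the Roche limit.

outside; d/d_R ≈ 2.8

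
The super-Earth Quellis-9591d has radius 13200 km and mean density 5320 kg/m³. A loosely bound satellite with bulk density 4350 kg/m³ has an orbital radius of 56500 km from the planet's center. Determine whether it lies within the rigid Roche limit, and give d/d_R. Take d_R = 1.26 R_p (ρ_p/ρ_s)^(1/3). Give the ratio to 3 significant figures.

d_R = 1.26 × (13200 km) × (5320/4350)^(1/3) = 17790 km
d/d_R = (56500) / (17790) = 3.18
Since d/d_R > 1, the body is outside the Roche limit.

outside; d/d_R ≈ 3.18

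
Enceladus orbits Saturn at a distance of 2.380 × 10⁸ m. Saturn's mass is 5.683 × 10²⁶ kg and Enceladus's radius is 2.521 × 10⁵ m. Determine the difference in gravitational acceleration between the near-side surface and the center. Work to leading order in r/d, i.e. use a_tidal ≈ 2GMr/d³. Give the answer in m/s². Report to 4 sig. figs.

1.419 × 10⁻³ m/s²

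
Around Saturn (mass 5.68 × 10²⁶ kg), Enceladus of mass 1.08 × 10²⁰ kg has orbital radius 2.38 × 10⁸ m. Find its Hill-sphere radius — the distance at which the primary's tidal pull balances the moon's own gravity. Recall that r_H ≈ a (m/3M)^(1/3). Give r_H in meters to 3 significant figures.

9.49 × 10⁵ m

r_H ≈ a (m/3M)^(1/3)
    = (2.38 × 10⁸) × (1.08 × 10²⁰ / (3 × 5.68 × 10²⁶))^(1/3)
    = 9.49 × 10⁵ m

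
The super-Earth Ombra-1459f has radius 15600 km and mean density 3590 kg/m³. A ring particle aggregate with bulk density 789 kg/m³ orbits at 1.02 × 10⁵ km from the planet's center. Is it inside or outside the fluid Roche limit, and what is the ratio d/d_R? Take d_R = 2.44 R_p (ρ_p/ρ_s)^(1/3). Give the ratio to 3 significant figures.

outside; d/d_R ≈ 1.62

d_R = 2.44 × (15600 km) × (3590/789)^(1/3) = 63070 km
d/d_R = (1.02 × 10⁵) / (63070) = 1.62
Since d/d_R > 1, the body is outside the Roche limit.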